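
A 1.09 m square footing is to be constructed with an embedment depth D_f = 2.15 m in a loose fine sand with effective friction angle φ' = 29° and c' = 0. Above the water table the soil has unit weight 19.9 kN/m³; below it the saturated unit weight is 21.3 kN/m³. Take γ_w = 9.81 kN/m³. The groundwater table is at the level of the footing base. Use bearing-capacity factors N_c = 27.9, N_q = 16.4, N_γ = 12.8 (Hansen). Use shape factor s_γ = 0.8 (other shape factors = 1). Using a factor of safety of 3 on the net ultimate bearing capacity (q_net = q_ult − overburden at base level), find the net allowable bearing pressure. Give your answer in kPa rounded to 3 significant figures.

q = γ·D_f = 19.9 × 2.15 = 42.785 kPa.
For the ½γBN_γ term take γ' = 21.3 − 9.81 = 11.49 kN/m³ (soil below base is submerged).
q·N_q = 42.785 × 16.4 = 701.67 kPa
0.5·γ·B·N_γ·s_γ = 0.5 × 11.49 × 1.09 × 12.8 × 0.8 = 64.123 kPa
q_ult = 701.67 + 64.123 = 765.8 kPa.
q_net = 765.8 − 42.785 = 723.01 kPa.
q_all(net) = 723.01 / 3 = 241 kPa.

q_all(net) ≈ 241 kPa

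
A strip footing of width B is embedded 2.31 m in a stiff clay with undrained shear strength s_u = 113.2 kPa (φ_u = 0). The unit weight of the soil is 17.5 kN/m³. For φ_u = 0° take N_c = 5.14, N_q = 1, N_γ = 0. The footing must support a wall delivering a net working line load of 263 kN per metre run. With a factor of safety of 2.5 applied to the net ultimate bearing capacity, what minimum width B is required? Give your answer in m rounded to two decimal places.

q = γ·D_f = 17.5 × 2.31 = 40.425 kPa.
c·N_c = 113.2 × 5.14 = 581.85 kPa
q·N_q = 40.425 × 1 = 40.425 kPa
q_ult = 581.85 + 40.425 = 622.27 kPa.
For φ = 0 the ½γBN_γ term vanishes, so q_ult is independent of B. q_net = 622.27 − 40.425 = 581.85 kPa; q_all(net) = 581.85/2.5 = 232.74 kPa.
Required width B = w / q_all(net) = 263 / 232.74 = 1.13 m.

B = 1.13 m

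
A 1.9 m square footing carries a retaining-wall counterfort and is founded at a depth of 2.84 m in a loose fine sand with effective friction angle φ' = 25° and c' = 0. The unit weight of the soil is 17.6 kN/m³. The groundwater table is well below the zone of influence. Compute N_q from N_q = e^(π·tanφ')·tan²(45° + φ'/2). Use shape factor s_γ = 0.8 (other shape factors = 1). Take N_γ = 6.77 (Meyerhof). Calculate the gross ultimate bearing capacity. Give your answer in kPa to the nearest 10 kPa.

tan25° = 0.4663, so N_q = e^(π×0.4663)·tan²(57.5°) = 4.327 × 2.464 = 10.66.
Overburden at base level: q = 17.6 × 2.84 = 49.984 kPa.
Surcharge term q·N_q = 49.984 × 10.662 = 532.94 kPa; self-weight term 0.5·γ·B·N_γ·s_γ = 0.5 × 17.6 × 1.9 × 6.77 × 0.8 = 90.556 kPa.
q_ult = 532.94 + 90.556 = 623.49 kPa.

q_ult ≈ 620 kPa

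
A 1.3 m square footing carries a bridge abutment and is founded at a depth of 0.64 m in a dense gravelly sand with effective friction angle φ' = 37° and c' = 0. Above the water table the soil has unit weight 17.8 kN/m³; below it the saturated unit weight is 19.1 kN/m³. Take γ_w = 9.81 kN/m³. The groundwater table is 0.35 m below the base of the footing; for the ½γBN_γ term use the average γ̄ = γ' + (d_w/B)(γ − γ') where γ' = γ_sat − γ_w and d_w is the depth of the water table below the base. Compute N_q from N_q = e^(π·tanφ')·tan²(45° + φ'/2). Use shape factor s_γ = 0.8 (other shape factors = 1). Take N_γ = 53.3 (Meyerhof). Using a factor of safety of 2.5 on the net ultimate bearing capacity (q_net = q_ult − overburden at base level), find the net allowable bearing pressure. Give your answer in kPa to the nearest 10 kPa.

q_all(net) ≈ 320 kPa

N_q = e^(π·tan37°)·tan²(63.5°) = 42.92.
q = γ·D_f = 17.8 × 0.64 = 11.392 kPa.
γ' = 9.29 kN/m³; averaging over the depth B below the base, γ̄ = γ' + (d_w/B)(γ − γ') = 11.581 kN/m³.
q·N_q = 11.392 × 42.92 = 488.94 kPa
0.5·γ·B·N_γ·s_γ = 0.5 × 11.581 × 1.3 × 53.3 × 0.8 = 320.98 kPa
q_ult = 488.94 + 320.98 = 809.93 kPa.
q_net = 809.93 − 11.392 = 798.53 kPa.
q_all(net) = 798.53 / 2.5 = 319.41 kPa.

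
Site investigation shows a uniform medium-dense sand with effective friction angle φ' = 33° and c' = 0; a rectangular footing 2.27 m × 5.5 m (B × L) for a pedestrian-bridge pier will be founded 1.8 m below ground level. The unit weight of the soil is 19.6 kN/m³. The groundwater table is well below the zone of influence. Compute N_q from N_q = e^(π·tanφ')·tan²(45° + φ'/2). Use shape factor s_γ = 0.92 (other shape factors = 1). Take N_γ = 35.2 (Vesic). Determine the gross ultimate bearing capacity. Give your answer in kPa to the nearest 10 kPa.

tan33° = 0.6494, so N_q = e^(π×0.6494)·tan²(61.5°) = 7.692 × 3.392 = 26.09.
Effective surcharge at the founding depth q = γ·D_f = 19.6 × 1.8 = 35.28 kPa.
q_ult = q·N_q + 0.5·γ·B·N_γ·s_γ
     = 35.28 × 26.092 + 0.5 × 19.6 × 2.27 × 35.2 × 0.92
     = 920.53 + 720.41 = 1640.9 kPa.

q_ult ≈ 1640 kPa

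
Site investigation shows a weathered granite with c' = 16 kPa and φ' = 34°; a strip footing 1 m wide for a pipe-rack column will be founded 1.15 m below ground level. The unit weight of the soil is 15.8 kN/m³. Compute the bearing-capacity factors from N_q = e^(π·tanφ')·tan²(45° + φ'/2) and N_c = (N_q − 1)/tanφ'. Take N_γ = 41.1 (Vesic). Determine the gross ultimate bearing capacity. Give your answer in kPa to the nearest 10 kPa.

q_ult ≈ 1530 kPa

tan34° = 0.6745, so N_q = e^(π×0.6745)·tan²(62°) = 8.323 × 3.537 = 29.44.
N_c = (29.44 − 1)/tan34° = 42.16.
Effective surcharge at the founding depth q = γ·D_f = 15.8 × 1.15 = 18.17 kPa.
q_ult = c·N_c + q·N_q + 0.5·γ·B·N_γ
     = 16 × 42.164 + 18.17 × 29.44 + 0.5 × 15.8 × 1 × 41.1
     = 674.62 + 534.92 + 324.69 = 1534.2 kPa.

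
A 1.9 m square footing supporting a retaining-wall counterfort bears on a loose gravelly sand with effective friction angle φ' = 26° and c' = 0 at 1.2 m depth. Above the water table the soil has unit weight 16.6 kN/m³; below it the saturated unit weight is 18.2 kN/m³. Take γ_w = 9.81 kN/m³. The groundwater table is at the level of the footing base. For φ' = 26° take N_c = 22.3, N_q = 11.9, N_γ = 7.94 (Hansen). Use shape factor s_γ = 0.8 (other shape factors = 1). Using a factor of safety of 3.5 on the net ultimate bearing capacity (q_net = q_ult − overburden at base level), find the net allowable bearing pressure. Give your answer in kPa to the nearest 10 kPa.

Effective surcharge at the founding depth q = γ·D_f = 16.6 × 1.2 = 19.92 kPa.
The water table coincides with the base, so in the self-weight term γ → γ' = 8.39 kN/m³.
q_ult = q·N_q + 0.5·γ·B·N_γ·s_γ
     = 19.92 × 11.9 + 0.5 × 8.39 × 1.9 × 7.94 × 0.8
     = 237.05 + 50.629 = 287.68 kPa.
q_net = 287.68 − 19.92 = 267.76 kPa.
q_all(net) = 267.76 / 3.5 = 76.502 kPa.

q_all(net) ≈ 80 kPa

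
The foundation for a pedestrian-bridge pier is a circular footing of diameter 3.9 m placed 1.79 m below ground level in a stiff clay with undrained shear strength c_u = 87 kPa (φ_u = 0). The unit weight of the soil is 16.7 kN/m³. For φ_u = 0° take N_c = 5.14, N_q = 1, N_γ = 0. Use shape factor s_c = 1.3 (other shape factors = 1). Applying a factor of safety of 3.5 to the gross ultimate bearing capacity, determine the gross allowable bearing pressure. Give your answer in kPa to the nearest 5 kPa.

q_all ≈ 175 kPa

Effective surcharge at the founding depth q = γ·D_f = 16.7 × 1.79 = 29.893 kPa.
q_ult = c·N_c·s_c + q·N_q
     = 87 × 5.14 × 1.3 + 29.893 × 1
     = 581.33 + 29.893 = 611.23 kPa.
q_all = q_ult / FS = 611.23 / 3.5 = 174.64 kPa.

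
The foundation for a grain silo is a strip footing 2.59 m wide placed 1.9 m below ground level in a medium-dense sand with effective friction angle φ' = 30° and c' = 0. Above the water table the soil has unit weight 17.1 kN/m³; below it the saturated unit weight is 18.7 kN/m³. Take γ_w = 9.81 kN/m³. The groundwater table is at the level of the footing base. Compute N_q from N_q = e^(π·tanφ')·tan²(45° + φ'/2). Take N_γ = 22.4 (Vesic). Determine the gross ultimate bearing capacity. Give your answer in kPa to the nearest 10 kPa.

tan30° = 0.5774, so N_q = e^(π×0.5774)·tan²(60°) = 6.134 × 3.0 = 18.4.
Effective surcharge at the founding depth q = γ·D_f = 17.1 × 1.9 = 32.49 kPa.
The water table coincides with the base, so in the self-weight term γ → γ' = 8.89 kN/m³.
q_ult = q·N_q + 0.5·γ·B·N_γ
     = 32.49 × 18.401 + 0.5 × 8.89 × 2.59 × 22.4
     = 597.85 + 257.88 = 855.73 kPa.

q_ult ≈ 860 kPa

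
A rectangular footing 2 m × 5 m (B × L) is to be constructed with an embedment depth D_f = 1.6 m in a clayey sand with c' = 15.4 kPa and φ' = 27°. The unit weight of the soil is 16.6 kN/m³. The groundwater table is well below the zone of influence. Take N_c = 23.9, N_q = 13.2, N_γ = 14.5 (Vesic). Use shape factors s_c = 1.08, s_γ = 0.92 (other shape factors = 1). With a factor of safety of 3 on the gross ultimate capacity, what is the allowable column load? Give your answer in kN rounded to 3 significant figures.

q = γ·D_f = 16.6 × 1.6 = 26.56 kPa.
c·N_c·s_c = 15.4 × 23.9 × 1.08 = 397.5 kPa
q·N_q = 26.56 × 13.2 = 350.59 kPa
0.5·γ·B·N_γ·s_γ = 0.5 × 16.6 × 2 × 14.5 × 0.92 = 221.44 kPa
q_ult = 397.5 + 350.59 + 221.44 = 969.54 kPa.
Gross allowable pressure q_all = 969.54 / 3 = 323.18 kPa.
Footing area = 10 m², so allowable column load = 323.18 × 10 = 3231.8 kN.

P_all ≈ 3230 kN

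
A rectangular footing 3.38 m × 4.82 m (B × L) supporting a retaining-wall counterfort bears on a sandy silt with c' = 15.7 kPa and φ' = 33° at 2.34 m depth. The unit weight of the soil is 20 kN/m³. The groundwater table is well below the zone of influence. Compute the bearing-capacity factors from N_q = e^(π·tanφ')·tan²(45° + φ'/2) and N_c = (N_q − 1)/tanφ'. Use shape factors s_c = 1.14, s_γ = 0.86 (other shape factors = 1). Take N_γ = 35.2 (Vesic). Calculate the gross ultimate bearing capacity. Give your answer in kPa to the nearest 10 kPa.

tan33° = 0.6494, so N_q = e^(π×0.6494)·tan²(61.5°) = 7.692 × 3.392 = 26.09.
N_c = (26.09 − 1)/tan33° = 38.64.
Overburden at base level: q = 20 × 2.34 = 46.8 kPa.
Cohesion term c·N_c·s_c = 15.7 × 38.638 × 1.14 = 691.55 kPa; surcharge term q·N_q = 46.8 × 26.092 = 1221.1 kPa; self-weight term 0.5·γ·B·N_γ·s_γ = 0.5 × 20 × 3.38 × 35.2 × 0.86 = 1023.2 kPa.
q_ult = 691.55 + 1221.1 + 1023.2 = 2935.8 kPa.

q_ult ≈ 2940 kPa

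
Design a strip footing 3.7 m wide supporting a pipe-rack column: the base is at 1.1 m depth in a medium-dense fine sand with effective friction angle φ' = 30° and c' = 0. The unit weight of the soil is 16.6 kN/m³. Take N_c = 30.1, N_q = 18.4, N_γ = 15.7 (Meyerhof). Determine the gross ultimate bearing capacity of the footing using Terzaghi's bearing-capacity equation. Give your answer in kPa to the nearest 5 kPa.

q_ult ≈ 820 kPa

Overburden at base level: q = 16.6 × 1.1 = 18.26 kPa.
Surcharge term q·N_q = 18.26 × 18.4 = 335.98 kPa; self-weight term 0.5·γ·B·N_γ = 0.5 × 16.6 × 3.7 × 15.7 = 482.15 kPa.
q_ult = 335.98 + 482.15 = 818.13 kPa.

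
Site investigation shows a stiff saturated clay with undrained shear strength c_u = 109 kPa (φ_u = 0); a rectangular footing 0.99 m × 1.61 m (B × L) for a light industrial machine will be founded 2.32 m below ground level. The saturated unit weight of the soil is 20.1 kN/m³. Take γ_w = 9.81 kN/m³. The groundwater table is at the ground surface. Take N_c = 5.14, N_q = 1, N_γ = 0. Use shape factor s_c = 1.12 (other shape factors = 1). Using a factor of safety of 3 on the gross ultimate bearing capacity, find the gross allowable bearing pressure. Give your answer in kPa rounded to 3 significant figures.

q_all ≈ 217 kPa

Water table at ground surface, so effective unit weight γ' = 20.1 − 9.81 = 10.29 kN/m³ is used throughout; overburden q = 10.29 × 2.32 = 23.873 kPa.
Cohesion term c·N_c·s_c = 109 × 5.14 × 1.12 = 627.49 kPa; surcharge term q·N_q = 23.873 × 1 = 23.873 kPa.
q_ult = 627.49 + 23.873 = 651.36 kPa.
q_all = 651.36 / 3 = 217.12 kPa.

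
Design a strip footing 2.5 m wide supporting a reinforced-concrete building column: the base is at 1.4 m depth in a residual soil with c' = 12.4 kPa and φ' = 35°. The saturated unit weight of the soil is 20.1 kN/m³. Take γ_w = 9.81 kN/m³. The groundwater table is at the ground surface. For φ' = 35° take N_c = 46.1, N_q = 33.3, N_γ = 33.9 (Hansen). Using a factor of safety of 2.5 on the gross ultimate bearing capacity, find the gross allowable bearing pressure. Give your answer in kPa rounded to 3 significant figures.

q_all ≈ 595 kPa

γ' = 20.1 − 9.81 = 10.29 kN/m³ (submerged throughout). q = 10.29 × 1.4 = 14.406 kPa; the same γ' applies in the ½γBN_γ term.
c·N_c = 12.4 × 46.1 = 571.64 kPa
q·N_q = 14.406 × 33.3 = 479.72 kPa
0.5·γ·B·N_γ = 0.5 × 10.29 × 2.5 × 33.9 = 436.04 kPa
q_ult = 571.64 + 479.72 + 436.04 = 1487.4 kPa.
q_all = 1487.4 / 2.5 = 594.96 kPa.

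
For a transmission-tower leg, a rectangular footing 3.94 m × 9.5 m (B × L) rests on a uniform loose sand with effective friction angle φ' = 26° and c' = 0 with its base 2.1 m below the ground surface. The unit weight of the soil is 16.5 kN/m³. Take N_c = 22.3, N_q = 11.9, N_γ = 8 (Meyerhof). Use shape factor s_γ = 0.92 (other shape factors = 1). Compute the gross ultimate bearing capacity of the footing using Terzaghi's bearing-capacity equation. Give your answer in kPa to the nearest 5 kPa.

q_ult ≈ 650 kPa

Overburden at base level: q = 16.5 × 2.1 = 34.65 kPa.
Surcharge term q·N_q = 34.65 × 11.9 = 412.33 kPa; self-weight term 0.5·γ·B·N_γ·s_γ = 0.5 × 16.5 × 3.94 × 8 × 0.92 = 239.24 kPa.
q_ult = 412.33 + 239.24 = 651.57 kPa.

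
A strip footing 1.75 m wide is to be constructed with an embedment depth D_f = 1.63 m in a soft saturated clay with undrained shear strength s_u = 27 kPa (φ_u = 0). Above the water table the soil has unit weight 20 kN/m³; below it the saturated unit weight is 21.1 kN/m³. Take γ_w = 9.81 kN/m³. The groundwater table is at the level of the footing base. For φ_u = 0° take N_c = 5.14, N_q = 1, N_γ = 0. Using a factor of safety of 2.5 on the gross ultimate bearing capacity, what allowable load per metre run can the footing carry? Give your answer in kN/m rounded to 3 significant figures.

Effective surcharge at the founding depth q = γ·D_f = 20 × 1.63 = 32.6 kPa.
q_ult = c·N_c + q·N_q
     = 27 × 5.14 + 32.6 × 1
     = 138.78 + 32.6 = 171.38 kPa.
Gross allowable pressure q_all = 171.38 / 2.5 = 68.552 kPa.
Allowable wall load = q_all × B = 68.552 × 1.75 = 119.97 kN per metre run.

≈ 120 kN/m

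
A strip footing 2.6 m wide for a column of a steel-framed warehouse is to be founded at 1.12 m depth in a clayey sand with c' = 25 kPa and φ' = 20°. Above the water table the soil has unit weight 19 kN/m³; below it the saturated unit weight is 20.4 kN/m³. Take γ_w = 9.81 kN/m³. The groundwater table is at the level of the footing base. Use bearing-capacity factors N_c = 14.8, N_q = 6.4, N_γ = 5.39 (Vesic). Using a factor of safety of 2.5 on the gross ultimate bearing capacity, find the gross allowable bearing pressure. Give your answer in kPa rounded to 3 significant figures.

Overburden at base level: q = 19 × 1.12 = 21.28 kPa.
Below the base the soil is submerged, so the ½γBN_γ term uses γ' = 20.4 − 9.81 = 10.59 kN/m³.
Cohesion term c·N_c = 25 × 14.8 = 370 kPa; surcharge term q·N_q = 21.28 × 6.4 = 136.19 kPa; self-weight term 0.5·γ·B·N_γ = 0.5 × 10.59 × 2.6 × 5.39 = 74.204 kPa.
q_ult = 370 + 136.19 + 74.204 = 580.4 kPa.
q_all = 580.4 / 2.5 = 232.16 kPa.

q_all ≈ 232 kPa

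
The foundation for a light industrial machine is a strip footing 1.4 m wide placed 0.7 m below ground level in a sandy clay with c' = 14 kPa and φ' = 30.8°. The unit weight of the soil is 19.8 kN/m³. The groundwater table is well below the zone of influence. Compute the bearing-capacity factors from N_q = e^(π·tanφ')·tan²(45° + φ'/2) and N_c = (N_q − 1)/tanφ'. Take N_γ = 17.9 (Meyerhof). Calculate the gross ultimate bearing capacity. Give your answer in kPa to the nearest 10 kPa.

q_ult ≈ 980 kPa

tan30.8° = 0.5961, so N_q = e^(π×0.5961)·tan²(60.4°) = 6.506 × 3.099 = 20.16.
N_c = (20.16 − 1)/tan30.8° = 32.14.
q = γ·D_f = 19.8 × 0.7 = 13.86 kPa.
c·N_c = 14 × 32.143 = 450 kPa
q·N_q = 13.86 × 20.161 = 279.43 kPa
0.5·γ·B·N_γ = 0.5 × 19.8 × 1.4 × 17.9 = 248.09 kPa
q_ult = 450 + 279.43 + 248.09 = 977.53 kPa.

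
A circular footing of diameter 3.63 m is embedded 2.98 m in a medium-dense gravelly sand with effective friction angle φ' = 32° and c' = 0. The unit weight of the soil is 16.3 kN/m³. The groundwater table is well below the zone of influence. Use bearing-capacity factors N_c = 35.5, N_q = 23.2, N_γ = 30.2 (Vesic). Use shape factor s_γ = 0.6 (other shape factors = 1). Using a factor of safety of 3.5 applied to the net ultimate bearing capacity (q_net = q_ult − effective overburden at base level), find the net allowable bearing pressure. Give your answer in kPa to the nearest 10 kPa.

Overburden at base level: q = 16.3 × 2.98 = 48.574 kPa.
Surcharge term q·N_q = 48.574 × 23.2 = 1126.9 kPa; self-weight term 0.5·γ·B·N_γ·s_γ = 0.5 × 16.3 × 3.63 × 30.2 × 0.6 = 536.07 kPa.
q_ult = 1126.9 + 536.07 = 1663 kPa.
Net ultimate: q_net = 1663 − 48.574 = 1614.4 kPa.
q_all(net) = 1614.4 / 3.5 = 461.26 kPa.

q_all(net) ≈ 460 kPa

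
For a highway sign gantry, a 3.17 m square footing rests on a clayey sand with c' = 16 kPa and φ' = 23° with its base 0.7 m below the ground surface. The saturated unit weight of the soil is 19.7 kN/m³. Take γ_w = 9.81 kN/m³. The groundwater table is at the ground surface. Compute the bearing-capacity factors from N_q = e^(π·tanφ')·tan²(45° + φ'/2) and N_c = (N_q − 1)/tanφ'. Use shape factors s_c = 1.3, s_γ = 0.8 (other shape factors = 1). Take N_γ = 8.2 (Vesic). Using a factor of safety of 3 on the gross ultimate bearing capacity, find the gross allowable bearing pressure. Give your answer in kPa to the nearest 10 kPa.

q_all ≈ 180 kPa

N_q = e^(π·tan23°)·tan²(56.5°) = 8.66; N_c = (N_q − 1)/tanφ' = 18.05.
Water table at ground surface, so effective unit weight γ' = 19.7 − 9.81 = 9.89 kN/m³ is used throughout; overburden q = 9.89 × 0.7 = 6.923 kPa; the same γ' applies in the ½γBN_γ term.
Cohesion term c·N_c·s_c = 16 × 18.049 × 1.3 = 375.41 kPa; surcharge term q·N_q = 6.923 × 8.6612 = 59.961 kPa; self-weight term 0.5·γ·B·N_γ·s_γ = 0.5 × 9.89 × 3.17 × 8.2 × 0.8 = 102.83 kPa.
q_ult = 375.41 + 59.961 + 102.83 = 538.21 kPa.
q_all = 538.21 / 3 = 179.4 kPa.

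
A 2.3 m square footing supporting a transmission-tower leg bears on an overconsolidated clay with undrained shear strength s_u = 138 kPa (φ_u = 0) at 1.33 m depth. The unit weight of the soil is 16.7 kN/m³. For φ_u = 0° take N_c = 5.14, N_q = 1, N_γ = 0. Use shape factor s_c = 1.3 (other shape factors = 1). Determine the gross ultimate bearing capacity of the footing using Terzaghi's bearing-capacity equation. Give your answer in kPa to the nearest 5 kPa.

q_ult ≈ 945 kPa

Effective surcharge at the founding depth q = γ·D_f = 16.7 × 1.33 = 22.211 kPa.
q_ult = c·N_c·s_c + q·N_q
     = 138 × 5.14 × 1.3 + 22.211 × 1
     = 922.12 + 22.211 = 944.33 kPa.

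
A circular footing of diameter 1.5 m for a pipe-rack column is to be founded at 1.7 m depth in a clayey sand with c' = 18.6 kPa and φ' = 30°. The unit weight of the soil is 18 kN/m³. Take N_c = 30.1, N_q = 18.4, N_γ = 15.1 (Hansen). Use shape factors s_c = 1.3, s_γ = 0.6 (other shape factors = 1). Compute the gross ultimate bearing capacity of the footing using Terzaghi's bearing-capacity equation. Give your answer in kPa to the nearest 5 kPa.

q_ult ≈ 1415 kPa

q = γ·D_f = 18 × 1.7 = 30.6 kPa.
c·N_c·s_c = 18.6 × 30.1 × 1.3 = 727.82 kPa
q·N_q = 30.6 × 18.4 = 563.04 kPa
0.5·γ·B·N_γ·s_γ = 0.5 × 18 × 1.5 × 15.1 × 0.6 = 122.31 kPa
q_ult = 727.82 + 563.04 + 122.31 = 1413.2 kPa.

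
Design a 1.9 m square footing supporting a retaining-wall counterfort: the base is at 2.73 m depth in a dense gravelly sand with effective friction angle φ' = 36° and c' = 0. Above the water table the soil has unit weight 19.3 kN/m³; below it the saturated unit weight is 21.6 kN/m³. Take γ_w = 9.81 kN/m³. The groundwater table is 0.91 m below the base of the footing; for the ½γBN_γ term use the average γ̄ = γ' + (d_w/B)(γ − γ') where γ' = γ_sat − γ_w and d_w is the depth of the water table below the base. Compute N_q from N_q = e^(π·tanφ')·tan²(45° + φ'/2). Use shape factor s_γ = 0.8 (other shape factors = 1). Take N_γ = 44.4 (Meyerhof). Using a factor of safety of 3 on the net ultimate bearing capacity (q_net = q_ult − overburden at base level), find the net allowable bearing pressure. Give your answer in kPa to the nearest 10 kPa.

q_all(net) ≈ 820 kPa

N_q = e^(π·tan36°)·tan²(63°) = 37.75.
q = γ·D_f = 19.3 × 2.73 = 52.689 kPa.
γ' = 11.79 kN/m³; averaging over the depth B below the base, γ̄ = γ' + (d_w/B)(γ − γ') = 15.387 kN/m³.
q·N_q = 52.689 × 37.752 = 1989.1 kPa
0.5·γ·B·N_γ·s_γ = 0.5 × 15.387 × 1.9 × 44.4 × 0.8 = 519.22 kPa
q_ult = 1989.1 + 519.22 = 2508.4 kPa.
q_net = 2508.4 − 52.689 = 2455.7 kPa.
q_all(net) = 2455.7 / 3 = 818.56 kPa.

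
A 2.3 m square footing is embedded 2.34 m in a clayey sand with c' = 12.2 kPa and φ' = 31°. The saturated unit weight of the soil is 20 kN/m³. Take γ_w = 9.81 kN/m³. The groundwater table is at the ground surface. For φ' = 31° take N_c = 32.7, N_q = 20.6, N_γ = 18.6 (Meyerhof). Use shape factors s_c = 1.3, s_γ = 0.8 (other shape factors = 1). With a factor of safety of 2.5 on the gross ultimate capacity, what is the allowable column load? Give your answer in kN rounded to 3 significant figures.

P_all ≈ 2510 kN

Water table at ground surface, so effective unit weight γ' = 20 − 9.81 = 10.19 kN/m³ is used throughout; overburden q = 10.19 × 2.34 = 23.845 kPa; the same γ' applies in the ½γBN_γ term.
Cohesion term c·N_c·s_c = 12.2 × 32.7 × 1.3 = 518.62 kPa; surcharge term q·N_q = 23.845 × 20.6 = 491.2 kPa; self-weight term 0.5·γ·B·N_γ·s_γ = 0.5 × 10.19 × 2.3 × 18.6 × 0.8 = 174.37 kPa.
q_ult = 518.62 + 491.2 + 174.37 = 1184.2 kPa.
Gross allowable pressure q_all = 1184.2 / 2.5 = 473.68 kPa.
Footing area = 5.29 m², so allowable column load = 473.68 × 5.29 = 2505.8 kN.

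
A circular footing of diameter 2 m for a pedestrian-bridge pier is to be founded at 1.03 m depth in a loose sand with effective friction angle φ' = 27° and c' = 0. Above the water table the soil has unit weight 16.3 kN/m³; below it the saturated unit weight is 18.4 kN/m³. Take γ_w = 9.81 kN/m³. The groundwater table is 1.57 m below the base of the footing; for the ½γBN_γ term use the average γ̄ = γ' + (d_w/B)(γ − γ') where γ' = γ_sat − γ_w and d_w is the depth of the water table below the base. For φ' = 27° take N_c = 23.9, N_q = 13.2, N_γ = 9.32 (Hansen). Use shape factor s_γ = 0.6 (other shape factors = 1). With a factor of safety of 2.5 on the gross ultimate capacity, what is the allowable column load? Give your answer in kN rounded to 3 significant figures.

Effective surcharge at the founding depth q = γ·D_f = 16.3 × 1.03 = 16.789 kPa.
With d_w = 1.57 m < B, γ̄ = 8.59 + (1.57/2) × (16.3 − 8.59) = 14.642 kN/m³.
q_ult = q·N_q + 0.5·γ·B·N_γ·s_γ
     = 16.789 × 13.2 + 0.5 × 14.642 × 2 × 9.32 × 0.6
     = 221.61 + 81.88 = 303.49 kPa.
Gross allowable pressure q_all = 303.49 / 2.5 = 121.4 kPa.
Footing area = 3.1416 m², so allowable column load = 121.4 × 3.1416 = 381.38 kN.

P_all ≈ 381 kN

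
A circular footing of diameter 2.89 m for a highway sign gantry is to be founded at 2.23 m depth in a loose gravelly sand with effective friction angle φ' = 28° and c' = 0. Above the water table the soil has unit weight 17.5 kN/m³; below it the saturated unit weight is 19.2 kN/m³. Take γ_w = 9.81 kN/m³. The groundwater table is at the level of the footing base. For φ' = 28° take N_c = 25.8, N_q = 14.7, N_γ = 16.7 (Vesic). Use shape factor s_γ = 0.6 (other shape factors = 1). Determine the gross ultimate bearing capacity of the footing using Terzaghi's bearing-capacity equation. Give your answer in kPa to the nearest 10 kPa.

q = γ·D_f = 17.5 × 2.23 = 39.025 kPa.
For the ½γBN_γ term take γ' = 19.2 − 9.81 = 9.39 kN/m³ (soil below base is submerged).
q·N_q = 39.025 × 14.7 = 573.67 kPa
0.5·γ·B·N_γ·s_γ = 0.5 × 9.39 × 2.89 × 16.7 × 0.6 = 135.96 kPa
q_ult = 573.67 + 135.96 = 709.62 kPa.

q_ult ≈ 710 kPa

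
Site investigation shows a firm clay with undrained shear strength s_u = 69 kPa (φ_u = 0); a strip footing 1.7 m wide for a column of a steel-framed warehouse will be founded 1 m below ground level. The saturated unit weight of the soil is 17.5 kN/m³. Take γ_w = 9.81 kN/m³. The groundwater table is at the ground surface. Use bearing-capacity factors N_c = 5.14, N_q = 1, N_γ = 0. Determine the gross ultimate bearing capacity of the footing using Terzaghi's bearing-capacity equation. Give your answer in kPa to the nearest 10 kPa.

q_ult ≈ 360 kPa

With the water table at the surface the whole profile is submerged: γ' = 17.5 − 9.81 = 7.69 kN/m³, so q = γ'·D_f = 7.69 kPa.
q_ult = c·N_c + q·N_q
     = 69 × 5.14 + 7.69 × 1
     = 354.66 + 7.69 = 362.35 kPa.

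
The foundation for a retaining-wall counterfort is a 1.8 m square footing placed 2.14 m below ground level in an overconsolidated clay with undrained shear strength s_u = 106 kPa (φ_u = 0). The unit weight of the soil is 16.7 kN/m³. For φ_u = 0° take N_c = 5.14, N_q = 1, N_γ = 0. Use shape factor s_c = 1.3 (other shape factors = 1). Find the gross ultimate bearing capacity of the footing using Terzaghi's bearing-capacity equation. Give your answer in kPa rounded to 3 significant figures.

Effective surcharge at the founding depth q = γ·D_f = 16.7 × 2.14 = 35.738 kPa.
q_ult = c·N_c·s_c + q·N_q
     = 106 × 5.14 × 1.3 + 35.738 × 1
     = 708.29 + 35.738 = 744.03 kPa.

q_ult ≈ 744 kPa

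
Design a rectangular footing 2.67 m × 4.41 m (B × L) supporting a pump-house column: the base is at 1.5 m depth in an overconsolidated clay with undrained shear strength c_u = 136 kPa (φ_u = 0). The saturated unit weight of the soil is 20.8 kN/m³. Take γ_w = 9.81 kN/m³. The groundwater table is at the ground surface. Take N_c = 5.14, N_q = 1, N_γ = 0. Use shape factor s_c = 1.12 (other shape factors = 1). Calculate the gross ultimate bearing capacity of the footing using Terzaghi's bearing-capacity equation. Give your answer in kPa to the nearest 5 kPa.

q_ult ≈ 800 kPa

With the water table at the surface the whole profile is submerged: γ' = 20.8 − 9.81 = 10.99 kN/m³, so q = γ'·D_f = 16.485 kPa.
q_ult = c·N_c·s_c + q·N_q
     = 136 × 5.14 × 1.12 + 16.485 × 1
     = 782.92 + 16.485 = 799.41 kPa.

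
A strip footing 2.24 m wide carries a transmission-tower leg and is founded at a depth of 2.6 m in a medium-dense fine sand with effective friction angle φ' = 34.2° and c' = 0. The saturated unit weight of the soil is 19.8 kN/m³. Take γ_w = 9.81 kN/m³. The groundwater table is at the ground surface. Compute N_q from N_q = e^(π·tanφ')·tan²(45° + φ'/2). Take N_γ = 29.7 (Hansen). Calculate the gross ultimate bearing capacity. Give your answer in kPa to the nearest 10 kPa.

q_ult ≈ 1120 kPa

tan34.2° = 0.6796, so N_q = e^(π×0.6796)·tan²(62.1°) = 8.457 × 3.567 = 30.17.
Water table at ground surface, so effective unit weight γ' = 19.8 − 9.81 = 9.99 kN/m³ is used throughout; overburden q = 9.99 × 2.6 = 25.974 kPa; the same γ' applies in the ½γBN_γ term.
Surcharge term q·N_q = 25.974 × 30.168 = 783.58 kPa; self-weight term 0.5·γ·B·N_γ = 0.5 × 9.99 × 2.24 × 29.7 = 332.31 kPa.
q_ult = 783.58 + 332.31 = 1115.9 kPa.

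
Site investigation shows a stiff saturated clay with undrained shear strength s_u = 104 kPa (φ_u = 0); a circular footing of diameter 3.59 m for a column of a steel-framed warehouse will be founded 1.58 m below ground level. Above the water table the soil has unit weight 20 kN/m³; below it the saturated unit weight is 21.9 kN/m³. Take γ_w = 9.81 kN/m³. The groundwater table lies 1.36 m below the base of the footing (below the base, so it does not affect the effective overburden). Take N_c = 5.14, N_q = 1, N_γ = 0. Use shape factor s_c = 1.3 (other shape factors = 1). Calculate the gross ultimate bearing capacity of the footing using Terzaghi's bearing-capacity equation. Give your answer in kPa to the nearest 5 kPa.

Overburden at base level: q = 20 × 1.58 = 31.6 kPa.
Cohesion term c·N_c·s_c = 104 × 5.14 × 1.3 = 694.93 kPa; surcharge term q·N_q = 31.6 × 1 = 31.6 kPa.
q_ult = 694.93 + 31.6 = 726.53 kPa.

q_ult ≈ 725 kPa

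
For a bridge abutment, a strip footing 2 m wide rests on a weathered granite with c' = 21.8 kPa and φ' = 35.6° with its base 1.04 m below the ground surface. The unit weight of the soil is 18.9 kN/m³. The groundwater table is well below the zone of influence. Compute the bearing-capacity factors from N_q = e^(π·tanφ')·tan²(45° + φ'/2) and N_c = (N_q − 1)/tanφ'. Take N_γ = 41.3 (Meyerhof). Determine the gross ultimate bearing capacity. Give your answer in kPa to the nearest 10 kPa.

q_ult ≈ 2550 kPa

tan35.6° = 0.7159, so N_q = e^(π×0.7159)·tan²(62.8°) = 9.48 × 3.786 = 35.89.
N_c = (35.89 − 1)/tan35.6° = 48.74.
Overburden at base level: q = 18.9 × 1.04 = 19.656 kPa.
Cohesion term c·N_c = 21.8 × 48.736 = 1062.4 kPa; surcharge term q·N_q = 19.656 × 35.891 = 705.48 kPa; self-weight term 0.5·γ·B·N_γ = 0.5 × 18.9 × 2 × 41.3 = 780.57 kPa.
q_ult = 1062.4 + 705.48 + 780.57 = 2548.5 kPa.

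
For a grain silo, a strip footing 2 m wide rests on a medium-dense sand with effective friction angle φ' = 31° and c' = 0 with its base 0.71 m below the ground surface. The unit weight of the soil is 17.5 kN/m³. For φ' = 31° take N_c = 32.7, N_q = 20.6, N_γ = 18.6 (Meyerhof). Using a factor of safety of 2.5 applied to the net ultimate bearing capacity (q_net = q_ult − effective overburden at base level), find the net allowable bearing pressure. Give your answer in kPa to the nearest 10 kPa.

q_all(net) ≈ 230 kPa

Overburden at base level: q = 17.5 × 0.71 = 12.425 kPa.
Surcharge term q·N_q = 12.425 × 20.6 = 255.95 kPa; self-weight term 0.5·γ·B·N_γ = 0.5 × 17.5 × 2 × 18.6 = 325.5 kPa.
q_ult = 255.95 + 325.5 = 581.45 kPa.
Net ultimate: q_net = 581.45 − 12.425 = 569.03 kPa.
q_all(net) = 569.03 / 2.5 = 227.61 kPa.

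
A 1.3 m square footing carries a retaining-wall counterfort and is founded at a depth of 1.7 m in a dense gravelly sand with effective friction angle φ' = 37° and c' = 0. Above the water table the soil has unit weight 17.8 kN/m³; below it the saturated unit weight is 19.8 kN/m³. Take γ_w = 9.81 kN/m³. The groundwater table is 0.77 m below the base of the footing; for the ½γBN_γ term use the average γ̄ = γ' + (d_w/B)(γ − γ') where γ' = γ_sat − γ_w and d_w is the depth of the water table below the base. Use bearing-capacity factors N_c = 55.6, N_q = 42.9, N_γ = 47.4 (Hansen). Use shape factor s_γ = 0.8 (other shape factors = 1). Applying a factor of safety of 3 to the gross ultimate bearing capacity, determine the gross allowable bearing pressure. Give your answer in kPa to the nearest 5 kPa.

Effective surcharge at the founding depth q = γ·D_f = 17.8 × 1.7 = 30.26 kPa.
With d_w = 0.77 m < B, γ̄ = 9.99 + (0.77/1.3) × (17.8 − 9.99) = 14.616 kN/m³.
q_ult = q·N_q + 0.5·γ·B·N_γ·s_γ
     = 30.26 × 42.9 + 0.5 × 14.616 × 1.3 × 47.4 × 0.8
     = 1298.2 + 360.25 = 1658.4 kPa.
q_all = q_ult / FS = 1658.4 / 3 = 552.8 kPa.

q_all ≈ 555 kPa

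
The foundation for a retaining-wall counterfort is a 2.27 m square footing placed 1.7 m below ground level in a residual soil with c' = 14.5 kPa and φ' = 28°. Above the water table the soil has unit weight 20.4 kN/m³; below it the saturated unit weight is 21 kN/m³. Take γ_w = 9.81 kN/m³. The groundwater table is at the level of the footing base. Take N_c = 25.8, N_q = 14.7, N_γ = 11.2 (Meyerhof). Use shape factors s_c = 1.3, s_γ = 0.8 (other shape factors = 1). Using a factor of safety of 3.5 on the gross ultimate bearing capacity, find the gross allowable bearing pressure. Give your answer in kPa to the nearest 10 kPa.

q_all ≈ 320 kPa

Overburden at base level: q = 20.4 × 1.7 = 34.68 kPa.
Below the base the soil is submerged, so the ½γBN_γ term uses γ' = 21 − 9.81 = 11.19 kN/m³.
Cohesion term c·N_c·s_c = 14.5 × 25.8 × 1.3 = 486.33 kPa; surcharge term q·N_q = 34.68 × 14.7 = 509.8 kPa; self-weight term 0.5·γ·B·N_γ·s_γ = 0.5 × 11.19 × 2.27 × 11.2 × 0.8 = 113.8 kPa.
q_ult = 486.33 + 509.8 + 113.8 = 1109.9 kPa.
q_all = 1109.9 / 3.5 = 317.12 kPa.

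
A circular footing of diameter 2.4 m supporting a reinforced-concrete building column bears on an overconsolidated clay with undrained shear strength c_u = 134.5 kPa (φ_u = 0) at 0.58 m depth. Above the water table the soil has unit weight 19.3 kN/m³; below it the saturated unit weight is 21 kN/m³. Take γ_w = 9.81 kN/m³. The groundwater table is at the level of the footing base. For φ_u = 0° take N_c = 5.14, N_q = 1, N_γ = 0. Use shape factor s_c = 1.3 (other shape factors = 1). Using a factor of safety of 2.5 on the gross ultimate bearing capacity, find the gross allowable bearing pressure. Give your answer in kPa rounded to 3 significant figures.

Effective surcharge at the founding depth q = γ·D_f = 19.3 × 0.58 = 11.194 kPa.
q_ult = c·N_c·s_c + q·N_q
     = 134.5 × 5.14 × 1.3 + 11.194 × 1
     = 898.73 + 11.194 = 909.92 kPa.
q_all = 909.92 / 2.5 = 363.97 kPa.

q_all ≈ 364 kPa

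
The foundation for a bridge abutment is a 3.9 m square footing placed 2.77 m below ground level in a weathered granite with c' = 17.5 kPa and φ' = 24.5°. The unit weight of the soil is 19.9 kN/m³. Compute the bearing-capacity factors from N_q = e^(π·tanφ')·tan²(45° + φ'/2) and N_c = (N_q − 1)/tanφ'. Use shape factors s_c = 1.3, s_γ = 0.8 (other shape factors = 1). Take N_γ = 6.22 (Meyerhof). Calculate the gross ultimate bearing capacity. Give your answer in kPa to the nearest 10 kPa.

q_ult ≈ 1210 kPa

tan24.5° = 0.4557, so N_q = e^(π×0.4557)·tan²(57.25°) = 4.186 × 2.417 = 10.12.
N_c = (10.12 − 1)/tan24.5° = 20.01.
Overburden at base level: q = 19.9 × 2.77 = 55.123 kPa.
Cohesion term c·N_c·s_c = 17.5 × 20.006 × 1.3 = 455.13 kPa; surcharge term q·N_q = 55.123 × 10.117 = 557.69 kPa; self-weight term 0.5·γ·B·N_γ·s_γ = 0.5 × 19.9 × 3.9 × 6.22 × 0.8 = 193.09 kPa.
q_ult = 455.13 + 557.69 + 193.09 = 1205.9 kPa.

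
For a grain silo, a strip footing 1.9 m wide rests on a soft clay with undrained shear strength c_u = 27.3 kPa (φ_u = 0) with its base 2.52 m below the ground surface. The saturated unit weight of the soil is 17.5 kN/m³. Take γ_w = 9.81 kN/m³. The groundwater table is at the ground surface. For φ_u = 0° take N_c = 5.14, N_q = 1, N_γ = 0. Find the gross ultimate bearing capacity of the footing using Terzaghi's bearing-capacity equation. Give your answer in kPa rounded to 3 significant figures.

q_ult ≈ 160 kPa

γ' = 17.5 − 9.81 = 7.69 kN/m³ (submerged throughout). q = 7.69 × 2.52 = 19.379 kPa.
c·N_c = 27.3 × 5.14 = 140.32 kPa
q·N_q = 19.379 × 1 = 19.379 kPa
q_ult = 140.32 + 19.379 = 159.7 kPa.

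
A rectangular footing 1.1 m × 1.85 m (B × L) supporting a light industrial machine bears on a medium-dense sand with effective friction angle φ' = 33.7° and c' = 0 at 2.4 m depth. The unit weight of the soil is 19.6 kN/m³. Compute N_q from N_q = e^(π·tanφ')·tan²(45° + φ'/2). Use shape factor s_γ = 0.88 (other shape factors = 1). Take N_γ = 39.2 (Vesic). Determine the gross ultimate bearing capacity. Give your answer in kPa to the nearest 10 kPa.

q_ult ≈ 1710 kPa

tan33.7° = 0.6669, so N_q = e^(π×0.6669)·tan²(61.85°) = 8.127 × 3.493 = 28.39.
Effective surcharge at the founding depth q = γ·D_f = 19.6 × 2.4 = 47.04 kPa.
q_ult = q·N_q + 0.5·γ·B·N_γ·s_γ
     = 47.04 × 28.386 + 0.5 × 19.6 × 1.1 × 39.2 × 0.88
     = 1335.3 + 371.87 = 1707.1 kPa.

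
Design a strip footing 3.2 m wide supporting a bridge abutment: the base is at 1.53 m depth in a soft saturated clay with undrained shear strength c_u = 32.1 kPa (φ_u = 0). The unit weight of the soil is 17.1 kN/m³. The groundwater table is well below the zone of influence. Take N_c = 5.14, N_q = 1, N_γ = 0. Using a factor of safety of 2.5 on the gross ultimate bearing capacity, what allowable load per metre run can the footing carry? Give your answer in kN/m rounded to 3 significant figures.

Overburden at base level: q = 17.1 × 1.53 = 26.163 kPa.
Cohesion term c·N_c = 32.1 × 5.14 = 164.99 kPa; surcharge term q·N_q = 26.163 × 1 = 26.163 kPa.
q_ult = 164.99 + 26.163 = 191.16 kPa.
Gross allowable pressure q_all = 191.16 / 2.5 = 76.463 kPa.
Allowable wall load = q_all × B = 76.463 × 3.2 = 244.68 kN per metre run.

≈ 245 kN/m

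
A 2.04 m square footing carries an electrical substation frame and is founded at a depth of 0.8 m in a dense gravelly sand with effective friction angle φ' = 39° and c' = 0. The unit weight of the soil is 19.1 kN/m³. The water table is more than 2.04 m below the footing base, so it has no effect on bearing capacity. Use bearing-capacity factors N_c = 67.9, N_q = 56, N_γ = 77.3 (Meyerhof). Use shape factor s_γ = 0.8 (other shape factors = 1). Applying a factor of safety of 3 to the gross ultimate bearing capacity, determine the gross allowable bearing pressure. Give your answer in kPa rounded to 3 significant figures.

q_all ≈ 687 kPa

q = γ·D_f = 19.1 × 0.8 = 15.28 kPa.
q·N_q = 15.28 × 56 = 855.68 kPa
0.5·γ·B·N_γ·s_γ = 0.5 × 19.1 × 2.04 × 77.3 × 0.8 = 1204.8 kPa
q_ult = 855.68 + 1204.8 = 2060.4 kPa.
q_all = q_ult / FS = 2060.4 / 3 = 686.82 kPa.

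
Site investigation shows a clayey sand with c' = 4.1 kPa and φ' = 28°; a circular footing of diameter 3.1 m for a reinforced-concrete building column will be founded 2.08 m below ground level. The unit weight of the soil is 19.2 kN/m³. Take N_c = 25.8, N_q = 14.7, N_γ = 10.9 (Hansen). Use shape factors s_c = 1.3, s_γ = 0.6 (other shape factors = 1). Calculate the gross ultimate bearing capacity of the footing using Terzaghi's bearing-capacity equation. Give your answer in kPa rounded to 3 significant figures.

q = γ·D_f = 19.2 × 2.08 = 39.936 kPa.
c·N_c·s_c = 4.1 × 25.8 × 1.3 = 137.51 kPa
q·N_q = 39.936 × 14.7 = 587.06 kPa
0.5·γ·B·N_γ·s_γ = 0.5 × 19.2 × 3.1 × 10.9 × 0.6 = 194.63 kPa
q_ult = 137.51 + 587.06 + 194.63 = 919.2 kPa.

q_ult ≈ 919 kPa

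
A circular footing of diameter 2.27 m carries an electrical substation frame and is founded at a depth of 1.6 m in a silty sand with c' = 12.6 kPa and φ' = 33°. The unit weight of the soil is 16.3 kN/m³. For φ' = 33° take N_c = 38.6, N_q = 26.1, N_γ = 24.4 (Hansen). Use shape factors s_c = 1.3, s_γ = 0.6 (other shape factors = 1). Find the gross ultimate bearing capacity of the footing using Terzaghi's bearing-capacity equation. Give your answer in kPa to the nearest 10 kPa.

q_ult ≈ 1580 kPa

Effective surcharge at the founding depth q = γ·D_f = 16.3 × 1.6 = 26.08 kPa.
q_ult = c·N_c·s_c + q·N_q + 0.5·γ·B·N_γ·s_γ
     = 12.6 × 38.6 × 1.3 + 26.08 × 26.1 + 0.5 × 16.3 × 2.27 × 24.4 × 0.6
     = 632.27 + 680.69 + 270.85 = 1583.8 kPa.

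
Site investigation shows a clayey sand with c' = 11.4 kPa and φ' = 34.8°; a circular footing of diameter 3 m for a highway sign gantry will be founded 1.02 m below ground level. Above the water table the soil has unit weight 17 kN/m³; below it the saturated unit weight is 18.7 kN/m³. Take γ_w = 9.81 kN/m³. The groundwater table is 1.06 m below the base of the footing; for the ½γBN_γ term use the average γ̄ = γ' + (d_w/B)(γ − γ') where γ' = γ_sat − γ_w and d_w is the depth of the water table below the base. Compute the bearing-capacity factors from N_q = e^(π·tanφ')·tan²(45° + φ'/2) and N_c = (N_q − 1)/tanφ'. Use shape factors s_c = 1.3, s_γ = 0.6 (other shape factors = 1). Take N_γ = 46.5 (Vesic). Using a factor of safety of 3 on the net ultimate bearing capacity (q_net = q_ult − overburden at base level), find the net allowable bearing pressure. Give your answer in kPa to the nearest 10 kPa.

N_q = e^(π·tan34.8°)·tan²(62.4°) = 32.48; N_c = (N_q − 1)/tanφ' = 45.29.
Effective surcharge at the founding depth q = γ·D_f = 17 × 1.02 = 17.34 kPa.
With d_w = 1.06 m < B, γ̄ = 8.89 + (1.06/3) × (17 − 8.89) = 11.756 kN/m³.
q_ult = c·N_c·s_c + q·N_q + 0.5·γ·B·N_γ·s_γ
     = 11.4 × 45.294 × 1.3 + 17.34 × 32.48 + 0.5 × 11.756 × 3 × 46.5 × 0.6
     = 671.25 + 563.2 + 491.97 = 1726.4 kPa.
q_net = 1726.4 − 17.34 = 1709.1 kPa.
q_all(net) = 1709.1 / 3 = 569.7 kPa.

q_all(net) ≈ 570 kPa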